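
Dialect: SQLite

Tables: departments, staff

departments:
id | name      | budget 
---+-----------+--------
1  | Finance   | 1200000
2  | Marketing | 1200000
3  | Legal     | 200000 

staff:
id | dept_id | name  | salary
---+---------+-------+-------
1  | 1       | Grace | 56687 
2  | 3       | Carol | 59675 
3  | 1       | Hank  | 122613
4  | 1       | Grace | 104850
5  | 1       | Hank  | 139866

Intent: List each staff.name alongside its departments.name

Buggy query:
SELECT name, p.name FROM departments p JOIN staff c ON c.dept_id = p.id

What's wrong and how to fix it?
Bug: 'name' exists in both joined tables, so the database can't tell which one is meant

Fix: Prefix ambiguous columns with the table alias

Corrected query:
SELECT c.name, p.name FROM departments p JOIN staff c ON c.dept_id = p.id

Result:
name  | name   
------+--------
Grace | Finance
Carol | Legal  
Hank  | Finance
Grace | Finance
Hank  | Finance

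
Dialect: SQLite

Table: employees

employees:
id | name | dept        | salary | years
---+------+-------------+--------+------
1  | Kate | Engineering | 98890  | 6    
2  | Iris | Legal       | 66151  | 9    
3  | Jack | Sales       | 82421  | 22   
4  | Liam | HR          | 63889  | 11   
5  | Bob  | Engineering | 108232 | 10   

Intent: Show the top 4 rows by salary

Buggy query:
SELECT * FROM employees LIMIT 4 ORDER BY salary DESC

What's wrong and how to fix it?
Bug: LIMIT must come after ORDER BY

Fix: Sort with ORDER BY, then apply LIMIT

Corrected query:
SELECT * FROM employees ORDER BY salary DESC LIMIT 4

Result:
id | name | dept        | salary | years
---+------+-------------+--------+------
5  | Bob  | Engineering | 108232 | 10   
1  | Kate | Engineering | 98890  | 6    
3  | Jack | Sales       | 82421  | 22   
2  | Iris | Legal       | 66151  | 9    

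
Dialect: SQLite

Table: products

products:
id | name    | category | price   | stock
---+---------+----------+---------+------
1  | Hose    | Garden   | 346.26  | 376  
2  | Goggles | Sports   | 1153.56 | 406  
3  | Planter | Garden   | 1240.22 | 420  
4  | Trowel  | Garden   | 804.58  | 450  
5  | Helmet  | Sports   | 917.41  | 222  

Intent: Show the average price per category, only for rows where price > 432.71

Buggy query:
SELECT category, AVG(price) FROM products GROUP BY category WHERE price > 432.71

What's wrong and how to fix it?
Bug: WHERE cannot follow GROUP BY

Fix: Move the WHERE clause before GROUP BY

Corrected query:
SELECT category, AVG(price) FROM products WHERE price > 432.71 GROUP BY category

Result:
category | AVG(price)
---------+-----------
Garden   | 1022.4    
Sports   | 1035.485  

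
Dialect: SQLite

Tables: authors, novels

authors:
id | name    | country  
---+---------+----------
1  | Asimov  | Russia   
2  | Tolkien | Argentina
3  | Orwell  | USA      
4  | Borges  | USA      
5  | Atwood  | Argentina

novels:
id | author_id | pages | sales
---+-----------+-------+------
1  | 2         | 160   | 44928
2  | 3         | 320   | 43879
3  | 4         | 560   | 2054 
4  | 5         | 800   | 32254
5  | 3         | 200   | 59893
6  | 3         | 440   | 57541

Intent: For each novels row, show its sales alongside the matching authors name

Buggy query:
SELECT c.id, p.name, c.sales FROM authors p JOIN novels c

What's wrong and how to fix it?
Bug: JOIN with no ON clause produces a cartesian product; every novels row pairs with every authors row

Fix: Specify the join condition linking the foreign key to the parent id

Corrected query:
SELECT c.id, p.name, c.sales FROM authors p JOIN novels c ON c.author_id = p.id

Result:
id | name    | sales
---+---------+------
1  | Tolkien | 44928
2  | Orwell  | 43879
3  | Borges  | 2054 
4  | Atwood  | 32254
5  | Orwell  | 59893
6  | Orwell  | 57541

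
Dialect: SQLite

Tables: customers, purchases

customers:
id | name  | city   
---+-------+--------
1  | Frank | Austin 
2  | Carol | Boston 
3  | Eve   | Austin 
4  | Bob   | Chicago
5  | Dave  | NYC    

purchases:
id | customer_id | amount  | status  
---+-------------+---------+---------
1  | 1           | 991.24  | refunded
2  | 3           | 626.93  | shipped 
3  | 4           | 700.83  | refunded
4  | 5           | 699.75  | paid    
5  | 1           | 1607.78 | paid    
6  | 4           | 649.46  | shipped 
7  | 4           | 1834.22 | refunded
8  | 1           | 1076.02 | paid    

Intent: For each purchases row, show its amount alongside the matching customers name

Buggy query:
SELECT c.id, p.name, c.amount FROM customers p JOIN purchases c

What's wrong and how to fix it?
Bug: Missing join condition: each purchases row is matched to all customers rows instead of just its own

Fix: Specify the join condition linking the foreign key to the parent id

Corrected query:
SELECT c.id, p.name, c.amount FROM customers p JOIN purchases c ON c.customer_id = p.id

Result:
id | name  | amount 
---+-------+--------
1  | Frank | 991.24 
2  | Eve   | 626.93 
3  | Bob   | 700.83 
4  | Dave  | 699.75 
5  | Frank | 1607.78
6  | Bob   | 649.46 
7  | Bob   | 1834.22
8  | Frank | 1076.02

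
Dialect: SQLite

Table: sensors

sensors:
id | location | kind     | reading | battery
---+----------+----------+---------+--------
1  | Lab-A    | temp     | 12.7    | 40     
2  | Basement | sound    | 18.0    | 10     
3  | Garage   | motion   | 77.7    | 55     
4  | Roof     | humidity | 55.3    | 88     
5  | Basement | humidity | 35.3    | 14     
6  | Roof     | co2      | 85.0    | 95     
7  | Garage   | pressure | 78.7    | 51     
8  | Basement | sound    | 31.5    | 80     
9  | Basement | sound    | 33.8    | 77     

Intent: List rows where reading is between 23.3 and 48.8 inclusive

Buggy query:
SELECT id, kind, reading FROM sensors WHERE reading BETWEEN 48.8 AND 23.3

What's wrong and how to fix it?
Bug: The bounds are reversed; BETWEEN a AND b requires a <= b to match anything

Fix: Swap the bounds so the smaller value comes first

Corrected query:
SELECT id, kind, reading FROM sensors WHERE reading BETWEEN 23.3 AND 48.8

Result:
id | kind     | reading
---+----------+--------
5  | humidity | 35.3   
8  | sound    | 31.5   
9  | sound    | 33.8   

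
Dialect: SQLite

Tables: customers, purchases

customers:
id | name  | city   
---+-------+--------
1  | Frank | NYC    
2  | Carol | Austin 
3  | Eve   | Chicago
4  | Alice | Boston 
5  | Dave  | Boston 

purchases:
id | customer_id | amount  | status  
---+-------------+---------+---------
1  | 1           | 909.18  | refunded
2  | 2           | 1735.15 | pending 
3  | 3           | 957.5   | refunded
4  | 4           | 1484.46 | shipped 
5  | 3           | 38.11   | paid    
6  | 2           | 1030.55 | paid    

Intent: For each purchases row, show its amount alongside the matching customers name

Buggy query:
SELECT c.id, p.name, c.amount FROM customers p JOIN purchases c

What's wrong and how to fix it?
Bug: JOIN with no ON clause produces a cartesian product; every purchases row pairs with every customers row

Fix: Add ON c.customer_id = p.id to the JOIN

Corrected query:
SELECT c.id, p.name, c.amount FROM customers p JOIN purchases c ON c.customer_id = p.id

Result:
id | name  | amount 
---+-------+--------
1  | Frank | 909.18 
2  | Carol | 1735.15
3  | Eve   | 957.5  
4  | Alice | 1484.46
5  | Eve   | 38.11  
6  | Carol | 1030.55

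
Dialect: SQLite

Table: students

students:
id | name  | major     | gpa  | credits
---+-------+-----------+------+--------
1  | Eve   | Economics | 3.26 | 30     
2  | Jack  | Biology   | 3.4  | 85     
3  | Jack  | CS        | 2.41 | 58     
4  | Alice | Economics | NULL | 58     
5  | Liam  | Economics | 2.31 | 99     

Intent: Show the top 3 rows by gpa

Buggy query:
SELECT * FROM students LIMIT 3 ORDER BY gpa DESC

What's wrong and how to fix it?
Bug: ORDER BY cannot follow LIMIT; LIMIT is the final clause

Fix: Swap the clauses: ORDER BY first, then LIMIT

Corrected query:
SELECT * FROM students ORDER BY gpa DESC LIMIT 3

Result:
id | name | major     | gpa  | credits
---+------+-----------+------+--------
2  | Jack | Biology   | 3.4  | 85     
1  | Eve  | Economics | 3.26 | 30     
3  | Jack | CS        | 2.41 | 58     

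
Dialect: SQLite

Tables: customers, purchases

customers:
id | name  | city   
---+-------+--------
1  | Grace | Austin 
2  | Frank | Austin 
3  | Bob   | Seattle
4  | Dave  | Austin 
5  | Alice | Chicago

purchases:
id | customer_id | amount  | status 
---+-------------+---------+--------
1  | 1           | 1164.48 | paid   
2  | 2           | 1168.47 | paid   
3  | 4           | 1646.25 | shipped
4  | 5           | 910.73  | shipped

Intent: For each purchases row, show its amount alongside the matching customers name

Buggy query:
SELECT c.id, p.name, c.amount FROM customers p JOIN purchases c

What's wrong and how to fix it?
Bug: Missing join condition: each purchases row is matched to all customers rows instead of just its own

Fix: Specify the join condition linking the foreign key to the parent id

Corrected query:
SELECT c.id, p.name, c.amount FROM customers p JOIN purchases c ON c.customer_id = p.id

Result:
id | name  | amount 
---+-------+--------
1  | Grace | 1164.48
2  | Frank | 1168.47
3  | Dave  | 1646.25
4  | Alice | 910.73 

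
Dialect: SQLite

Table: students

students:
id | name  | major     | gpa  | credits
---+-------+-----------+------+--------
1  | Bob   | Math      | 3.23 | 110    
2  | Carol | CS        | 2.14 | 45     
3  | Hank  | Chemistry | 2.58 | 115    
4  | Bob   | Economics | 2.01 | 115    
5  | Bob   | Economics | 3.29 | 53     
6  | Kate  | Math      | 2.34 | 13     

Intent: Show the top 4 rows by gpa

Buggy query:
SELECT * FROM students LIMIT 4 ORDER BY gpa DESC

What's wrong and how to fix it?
Bug: ORDER BY cannot follow LIMIT; LIMIT is the final clause

Fix: Sort with ORDER BY, then apply LIMIT

Corrected query:
SELECT * FROM students ORDER BY gpa DESC LIMIT 4

Result:
id | name | major     | gpa  | credits
---+------+-----------+------+--------
5  | Bob  | Economics | 3.29 | 53     
1  | Bob  | Math      | 3.23 | 110    
3  | Hank | Chemistry | 2.58 | 115    
6  | Kate | Math      | 2.34 | 13     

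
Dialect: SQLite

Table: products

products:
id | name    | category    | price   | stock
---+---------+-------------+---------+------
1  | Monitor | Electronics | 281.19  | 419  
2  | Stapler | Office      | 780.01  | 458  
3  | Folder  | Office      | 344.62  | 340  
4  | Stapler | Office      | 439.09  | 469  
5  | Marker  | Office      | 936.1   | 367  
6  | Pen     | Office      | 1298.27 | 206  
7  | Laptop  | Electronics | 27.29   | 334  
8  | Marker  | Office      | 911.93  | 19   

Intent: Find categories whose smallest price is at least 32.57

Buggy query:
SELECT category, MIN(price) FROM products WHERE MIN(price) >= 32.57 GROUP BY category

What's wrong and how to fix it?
Bug: MIN() in WHERE is a misuse of aggregate

Fix: Use HAVING for the per-group MIN condition

Corrected query:
SELECT category, MIN(price) FROM products GROUP BY category HAVING MIN(price) >= 32.57

Result:
category | MIN(price)
---------+-----------
Office   | 344.62    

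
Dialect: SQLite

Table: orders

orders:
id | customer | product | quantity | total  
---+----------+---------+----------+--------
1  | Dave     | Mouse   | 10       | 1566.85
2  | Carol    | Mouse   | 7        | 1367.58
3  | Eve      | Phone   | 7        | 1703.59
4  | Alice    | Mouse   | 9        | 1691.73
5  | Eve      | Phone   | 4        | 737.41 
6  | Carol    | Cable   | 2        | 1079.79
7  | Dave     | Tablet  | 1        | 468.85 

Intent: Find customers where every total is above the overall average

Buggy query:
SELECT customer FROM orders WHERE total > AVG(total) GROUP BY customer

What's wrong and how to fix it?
Bug: AVG() is an aggregate; it can't sit directly in WHERE

Fix: Compute the overall average in a scalar subquery and compare each group's MIN against it in HAVING

Corrected query:
SELECT customer FROM orders GROUP BY customer HAVING MIN(total) > (SELECT AVG(total) FROM orders)

Result:
customer
--------
Alice   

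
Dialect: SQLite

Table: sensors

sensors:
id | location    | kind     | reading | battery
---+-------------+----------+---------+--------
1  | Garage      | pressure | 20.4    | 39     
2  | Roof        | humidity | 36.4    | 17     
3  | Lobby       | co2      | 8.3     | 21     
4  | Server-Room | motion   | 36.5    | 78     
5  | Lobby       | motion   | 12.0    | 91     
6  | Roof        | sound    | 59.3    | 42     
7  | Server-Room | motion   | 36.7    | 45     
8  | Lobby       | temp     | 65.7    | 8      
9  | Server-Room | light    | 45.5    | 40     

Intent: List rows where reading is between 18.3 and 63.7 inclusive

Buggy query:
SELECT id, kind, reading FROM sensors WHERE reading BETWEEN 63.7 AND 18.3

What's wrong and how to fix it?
Bug: The bounds are reversed; BETWEEN a AND b requires a <= b to match anything

Fix: Swap the bounds so the smaller value comes first

Corrected query:
SELECT id, kind, reading FROM sensors WHERE reading BETWEEN 18.3 AND 63.7

Result:
id | kind     | reading
---+----------+--------
1  | pressure | 20.4   
2  | humidity | 36.4   
4  | motion   | 36.5   
6  | sound    | 59.3   
7  | motion   | 36.7   
9  | light    | 45.5   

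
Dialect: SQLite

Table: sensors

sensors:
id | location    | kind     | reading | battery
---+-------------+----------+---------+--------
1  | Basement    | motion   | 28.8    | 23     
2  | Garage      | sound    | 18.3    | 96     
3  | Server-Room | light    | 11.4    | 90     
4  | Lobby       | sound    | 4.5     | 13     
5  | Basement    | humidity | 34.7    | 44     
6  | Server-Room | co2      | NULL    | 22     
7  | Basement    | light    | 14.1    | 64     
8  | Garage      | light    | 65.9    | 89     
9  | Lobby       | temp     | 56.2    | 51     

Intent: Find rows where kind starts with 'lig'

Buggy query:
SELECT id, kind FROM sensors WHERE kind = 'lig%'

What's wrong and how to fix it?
Bug: Wildcards only work with LIKE; '=' treats '%' as a literal character

Fix: Use LIKE for wildcard pattern matching

Corrected query:
SELECT id, kind FROM sensors WHERE kind LIKE 'lig%'

Result:
id | kind 
---+------
3  | light
7  | light
8  | light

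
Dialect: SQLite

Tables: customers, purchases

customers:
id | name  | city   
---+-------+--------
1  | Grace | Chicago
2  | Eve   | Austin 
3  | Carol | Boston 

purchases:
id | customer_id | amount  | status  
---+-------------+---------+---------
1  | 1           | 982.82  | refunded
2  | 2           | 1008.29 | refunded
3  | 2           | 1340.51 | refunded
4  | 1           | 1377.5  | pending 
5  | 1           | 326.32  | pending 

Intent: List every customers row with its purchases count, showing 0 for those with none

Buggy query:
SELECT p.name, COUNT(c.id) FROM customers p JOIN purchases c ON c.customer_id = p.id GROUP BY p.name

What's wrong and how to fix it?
Bug: INNER JOIN drops customers rows that have no matching purchases rows

Fix: Use LEFT JOIN so parents without children still appear (COUNT(c.id) gives 0)

Corrected query:
SELECT p.name, COUNT(c.id) FROM customers p LEFT JOIN purchases c ON c.customer_id = p.id GROUP BY p.name

Result:
name  | COUNT(c.id)
------+------------
Carol | 0          
Eve   | 2          
Grace | 3          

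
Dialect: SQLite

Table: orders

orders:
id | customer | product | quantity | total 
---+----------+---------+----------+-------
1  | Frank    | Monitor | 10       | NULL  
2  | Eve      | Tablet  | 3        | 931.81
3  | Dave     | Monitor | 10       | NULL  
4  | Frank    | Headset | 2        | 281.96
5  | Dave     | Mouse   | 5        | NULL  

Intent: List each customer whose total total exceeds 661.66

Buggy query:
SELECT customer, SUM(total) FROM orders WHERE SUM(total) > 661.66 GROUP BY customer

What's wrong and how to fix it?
Bug: SUM(total) is an aggregate, but WHERE filters rows before aggregation

Fix: Move the aggregate condition to a HAVING clause

Corrected query:
SELECT customer, SUM(total) FROM orders GROUP BY customer HAVING SUM(total) > 661.66

Result:
customer | SUM(total)
---------+-----------
Eve      | 931.81    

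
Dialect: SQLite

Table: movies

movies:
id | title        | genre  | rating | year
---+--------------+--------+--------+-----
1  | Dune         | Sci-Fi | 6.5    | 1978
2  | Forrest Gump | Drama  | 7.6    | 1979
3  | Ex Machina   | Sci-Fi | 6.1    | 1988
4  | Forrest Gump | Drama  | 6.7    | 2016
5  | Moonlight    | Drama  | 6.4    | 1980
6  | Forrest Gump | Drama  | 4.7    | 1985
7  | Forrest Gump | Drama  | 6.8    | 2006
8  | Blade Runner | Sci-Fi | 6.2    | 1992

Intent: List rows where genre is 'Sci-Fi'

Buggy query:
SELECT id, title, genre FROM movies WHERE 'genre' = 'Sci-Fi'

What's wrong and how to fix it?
Bug: 'genre' in single quotes is a string literal, not the column; the comparison is literal-vs-literal and never true

Fix: Remove the quotes around the column name (or use double quotes for an identifier)

Corrected query:
SELECT id, title, genre FROM movies WHERE genre = 'Sci-Fi'

Result:
id | title        | genre 
---+--------------+-------
1  | Dune         | Sci-Fi
3  | Ex Machina   | Sci-Fi
8  | Blade Runner | Sci-Fi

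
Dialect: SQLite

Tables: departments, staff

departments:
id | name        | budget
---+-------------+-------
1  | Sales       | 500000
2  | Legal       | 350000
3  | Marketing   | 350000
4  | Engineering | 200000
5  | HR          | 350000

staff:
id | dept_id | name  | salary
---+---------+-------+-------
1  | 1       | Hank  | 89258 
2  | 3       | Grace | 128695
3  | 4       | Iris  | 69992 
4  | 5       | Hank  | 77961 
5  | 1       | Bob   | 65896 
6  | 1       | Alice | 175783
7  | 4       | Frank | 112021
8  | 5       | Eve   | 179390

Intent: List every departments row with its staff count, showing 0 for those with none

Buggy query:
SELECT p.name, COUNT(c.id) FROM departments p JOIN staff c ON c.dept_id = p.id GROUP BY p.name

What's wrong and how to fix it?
Bug: An inner join excludes parents with zero children

Fix: Use LEFT JOIN so parents without children still appear (COUNT(c.id) gives 0)

Corrected query:
SELECT p.name, COUNT(c.id) FROM departments p LEFT JOIN staff c ON c.dept_id = p.id GROUP BY p.name

Result:
name        | COUNT(c.id)
------------+------------
Engineering | 2          
HR          | 2          
Legal       | 0          
Marketing   | 1          
Sales       | 3          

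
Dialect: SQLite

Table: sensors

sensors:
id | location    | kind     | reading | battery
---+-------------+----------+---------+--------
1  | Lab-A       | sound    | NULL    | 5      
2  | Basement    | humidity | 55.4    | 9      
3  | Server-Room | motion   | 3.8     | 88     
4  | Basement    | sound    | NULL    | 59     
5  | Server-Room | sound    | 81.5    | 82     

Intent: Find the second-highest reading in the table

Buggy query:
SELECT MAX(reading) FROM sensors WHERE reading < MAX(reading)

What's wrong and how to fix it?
Bug: MAX(reading) on the right of the comparison is an aggregate-in-WHERE error

Fix: Compute the overall MAX in a subquery, then take MAX of rows below it

Corrected query:
SELECT MAX(reading) FROM sensors WHERE reading < (SELECT MAX(reading) FROM sensors)

Result:
MAX(reading)
------------
55.4        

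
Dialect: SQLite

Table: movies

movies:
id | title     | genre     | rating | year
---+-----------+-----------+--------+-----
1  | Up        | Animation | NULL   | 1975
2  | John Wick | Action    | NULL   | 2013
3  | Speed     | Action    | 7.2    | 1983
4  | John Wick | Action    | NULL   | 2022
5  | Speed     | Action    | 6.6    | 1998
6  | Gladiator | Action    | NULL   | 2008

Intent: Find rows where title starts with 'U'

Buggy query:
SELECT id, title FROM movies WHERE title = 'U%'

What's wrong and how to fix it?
Bug: '=' compares the literal string including the % character; pattern matching needs LIKE

Fix: Replace '=' with LIKE so 'U%' is treated as a pattern

Corrected query:
SELECT id, title FROM movies WHERE title LIKE 'U%'

Result:
id | title
---+------
1  | Up   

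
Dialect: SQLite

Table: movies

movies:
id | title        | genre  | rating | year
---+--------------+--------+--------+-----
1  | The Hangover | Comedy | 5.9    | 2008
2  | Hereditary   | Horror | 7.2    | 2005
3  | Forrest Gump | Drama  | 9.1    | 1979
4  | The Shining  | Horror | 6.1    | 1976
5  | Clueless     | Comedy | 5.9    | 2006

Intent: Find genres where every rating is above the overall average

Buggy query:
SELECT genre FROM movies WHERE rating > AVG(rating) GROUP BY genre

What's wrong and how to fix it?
Bug: WHERE evaluates per row before aggregation, so AVG() is unavailable

Fix: Use a subquery for AVG and a HAVING MIN(...) filter so the condition holds for every row in the group

Corrected query:
SELECT genre FROM movies GROUP BY genre HAVING MIN(rating) > (SELECT AVG(rating) FROM movies)

Result:
genre
-----
Drama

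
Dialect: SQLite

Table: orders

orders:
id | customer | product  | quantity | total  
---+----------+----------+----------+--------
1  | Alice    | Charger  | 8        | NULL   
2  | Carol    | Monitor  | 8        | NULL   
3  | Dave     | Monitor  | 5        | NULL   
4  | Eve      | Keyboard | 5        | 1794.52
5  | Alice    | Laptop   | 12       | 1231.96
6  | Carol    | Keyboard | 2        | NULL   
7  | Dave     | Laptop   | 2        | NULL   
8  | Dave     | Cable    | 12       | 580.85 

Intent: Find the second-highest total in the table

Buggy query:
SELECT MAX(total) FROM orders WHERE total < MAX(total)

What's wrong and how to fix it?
Bug: MAX(total) on the right of the comparison is an aggregate-in-WHERE error

Fix: Compute the overall MAX in a subquery, then take MAX of rows below it

Corrected query:
SELECT MAX(total) FROM orders WHERE total < (SELECT MAX(total) FROM orders)

Result:
MAX(total)
----------
1231.96   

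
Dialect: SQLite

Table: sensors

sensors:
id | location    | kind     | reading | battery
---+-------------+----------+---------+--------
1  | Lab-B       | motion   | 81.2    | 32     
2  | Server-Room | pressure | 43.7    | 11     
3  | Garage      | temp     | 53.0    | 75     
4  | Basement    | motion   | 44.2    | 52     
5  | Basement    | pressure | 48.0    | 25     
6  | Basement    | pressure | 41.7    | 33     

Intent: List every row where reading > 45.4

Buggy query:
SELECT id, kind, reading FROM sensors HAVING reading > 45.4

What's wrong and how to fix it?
Bug: This is a non-aggregate query (no GROUP BY, no aggregates), so in SQLite the HAVING clause is invalid here; a row-level condition belongs in WHERE

Fix: Use WHERE for row-level filtering

Corrected query:
SELECT id, kind, reading FROM sensors WHERE reading > 45.4

Result:
id | kind     | reading
---+----------+--------
1  | motion   | 81.2   
3  | temp     | 53     
5  | pressure | 48     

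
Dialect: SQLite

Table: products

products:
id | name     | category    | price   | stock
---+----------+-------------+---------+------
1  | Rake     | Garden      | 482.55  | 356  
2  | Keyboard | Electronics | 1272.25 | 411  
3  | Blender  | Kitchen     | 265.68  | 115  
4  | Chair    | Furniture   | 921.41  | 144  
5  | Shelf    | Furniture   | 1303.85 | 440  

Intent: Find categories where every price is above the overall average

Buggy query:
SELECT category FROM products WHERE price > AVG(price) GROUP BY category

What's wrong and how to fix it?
Bug: AVG() is an aggregate; it can't sit directly in WHERE

Fix: Compute the overall average in a scalar subquery and compare each group's MIN against it in HAVING

Corrected query:
SELECT category FROM products GROUP BY category HAVING MIN(price) > (SELECT AVG(price) FROM products)

Result:
category   
-----------
Electronics
Furniture  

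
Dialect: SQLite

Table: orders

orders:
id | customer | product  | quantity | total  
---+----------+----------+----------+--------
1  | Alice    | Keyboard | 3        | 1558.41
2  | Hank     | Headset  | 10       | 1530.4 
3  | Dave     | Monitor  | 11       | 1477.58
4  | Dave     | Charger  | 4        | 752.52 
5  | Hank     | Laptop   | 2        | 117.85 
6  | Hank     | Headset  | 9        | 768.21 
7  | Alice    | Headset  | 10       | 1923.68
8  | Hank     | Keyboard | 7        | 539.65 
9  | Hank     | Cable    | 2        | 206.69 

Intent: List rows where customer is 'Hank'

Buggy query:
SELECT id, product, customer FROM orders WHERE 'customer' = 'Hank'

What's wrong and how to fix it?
Bug: 'customer' in single quotes is a string literal, not the column; the comparison is literal-vs-literal and never true

Fix: Reference the column as customer without single quotes

Corrected query:
SELECT id, product, customer FROM orders WHERE customer = 'Hank'

Result:
id | product  | customer
---+----------+---------
2  | Headset  | Hank    
5  | Laptop   | Hank    
6  | Headset  | Hank    
8  | Keyboard | Hank    
9  | Cable    | Hank    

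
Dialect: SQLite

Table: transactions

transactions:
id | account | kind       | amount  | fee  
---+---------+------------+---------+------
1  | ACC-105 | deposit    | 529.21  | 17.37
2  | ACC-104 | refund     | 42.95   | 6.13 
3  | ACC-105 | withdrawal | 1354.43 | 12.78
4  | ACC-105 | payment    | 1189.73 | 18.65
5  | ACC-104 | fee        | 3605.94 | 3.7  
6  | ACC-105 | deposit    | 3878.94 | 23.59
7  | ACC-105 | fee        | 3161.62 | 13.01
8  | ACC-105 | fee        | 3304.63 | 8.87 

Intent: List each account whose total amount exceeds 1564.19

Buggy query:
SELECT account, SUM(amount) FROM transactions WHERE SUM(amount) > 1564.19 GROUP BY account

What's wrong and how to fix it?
Bug: SUM(amount) is an aggregate, but WHERE filters rows before aggregation

Fix: Use HAVING (which filters groups after aggregation) instead of WHERE

Corrected query:
SELECT account, SUM(amount) FROM transactions GROUP BY account HAVING SUM(amount) > 1564.19

Result:
account | SUM(amount)
--------+------------
ACC-104 | 3648.89    
ACC-105 | 13418.56   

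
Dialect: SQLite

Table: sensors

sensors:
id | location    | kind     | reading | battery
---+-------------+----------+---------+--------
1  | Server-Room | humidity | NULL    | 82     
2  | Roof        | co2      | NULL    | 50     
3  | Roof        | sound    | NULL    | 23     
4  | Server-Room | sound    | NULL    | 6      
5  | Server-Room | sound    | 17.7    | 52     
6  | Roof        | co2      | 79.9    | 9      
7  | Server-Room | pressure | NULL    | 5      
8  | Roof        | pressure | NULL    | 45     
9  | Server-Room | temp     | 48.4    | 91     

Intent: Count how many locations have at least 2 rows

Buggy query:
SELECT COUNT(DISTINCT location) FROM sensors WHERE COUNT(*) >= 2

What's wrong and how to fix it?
Bug: WHERE filters individual rows, not groups, so a group-level COUNT is invalid there

Fix: Use a subquery that GROUPs and filters with HAVING, then count its rows

Corrected query:
SELECT COUNT(*) FROM (SELECT location FROM sensors GROUP BY location HAVING COUNT(*) >= 2)

Result:
COUNT(*)
--------
2       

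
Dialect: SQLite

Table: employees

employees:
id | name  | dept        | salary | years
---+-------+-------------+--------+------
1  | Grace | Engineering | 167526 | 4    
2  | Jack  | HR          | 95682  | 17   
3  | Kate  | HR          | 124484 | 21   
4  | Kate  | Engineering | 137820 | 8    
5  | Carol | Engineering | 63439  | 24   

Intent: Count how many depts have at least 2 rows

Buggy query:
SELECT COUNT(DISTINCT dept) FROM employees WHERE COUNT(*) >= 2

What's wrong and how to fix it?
Bug: WHERE filters individual rows, not groups, so a group-level COUNT is invalid there

Fix: Use a subquery that GROUPs and filters with HAVING, then count its rows

Corrected query:
SELECT COUNT(*) FROM (SELECT dept FROM employees GROUP BY dept HAVING COUNT(*) >= 2)

Result:
COUNT(*)
--------
2       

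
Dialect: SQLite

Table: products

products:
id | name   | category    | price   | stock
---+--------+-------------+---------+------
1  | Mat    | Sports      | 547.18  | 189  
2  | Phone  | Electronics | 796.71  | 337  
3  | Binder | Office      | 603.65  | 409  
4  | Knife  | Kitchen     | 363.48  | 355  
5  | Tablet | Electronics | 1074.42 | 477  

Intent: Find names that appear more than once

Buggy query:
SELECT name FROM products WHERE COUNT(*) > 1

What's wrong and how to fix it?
Bug: COUNT(*) is an aggregate and cannot be used in WHERE

Fix: Group first, then use HAVING for the count condition

Corrected query:
SELECT name FROM products GROUP BY name HAVING COUNT(*) > 1

Result:
(no rows)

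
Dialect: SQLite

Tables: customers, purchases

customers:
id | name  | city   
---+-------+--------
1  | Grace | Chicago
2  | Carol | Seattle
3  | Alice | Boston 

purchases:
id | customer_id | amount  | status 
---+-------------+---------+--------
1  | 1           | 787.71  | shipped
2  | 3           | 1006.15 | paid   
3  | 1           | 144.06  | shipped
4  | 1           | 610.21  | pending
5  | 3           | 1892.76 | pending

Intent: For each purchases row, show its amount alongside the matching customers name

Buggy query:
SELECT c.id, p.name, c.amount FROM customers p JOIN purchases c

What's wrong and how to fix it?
Bug: Missing join condition: each purchases row is matched to all customers rows instead of just its own

Fix: Specify the join condition linking the foreign key to the parent id

Corrected query:
SELECT c.id, p.name, c.amount FROM customers p JOIN purchases c ON c.customer_id = p.id

Result:
id | name  | amount 
---+-------+--------
1  | Grace | 787.71 
2  | Alice | 1006.15
3  | Grace | 144.06 
4  | Grace | 610.21 
5  | Alice | 1892.76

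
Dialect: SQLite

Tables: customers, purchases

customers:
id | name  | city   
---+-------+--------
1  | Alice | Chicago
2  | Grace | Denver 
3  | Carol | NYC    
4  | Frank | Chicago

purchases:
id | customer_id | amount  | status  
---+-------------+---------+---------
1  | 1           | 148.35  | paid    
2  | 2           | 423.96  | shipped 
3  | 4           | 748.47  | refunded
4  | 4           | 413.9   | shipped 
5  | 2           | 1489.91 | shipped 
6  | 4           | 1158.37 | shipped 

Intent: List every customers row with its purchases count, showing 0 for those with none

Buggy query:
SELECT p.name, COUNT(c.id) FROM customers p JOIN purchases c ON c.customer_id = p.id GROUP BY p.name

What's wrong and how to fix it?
Bug: INNER JOIN drops customers rows that have no matching purchases rows

Fix: Switch to LEFT JOIN to retain unmatched parent rows

Corrected query:
SELECT p.name, COUNT(c.id) FROM customers p LEFT JOIN purchases c ON c.customer_id = p.id GROUP BY p.name

Result:
name  | COUNT(c.id)
------+------------
Alice | 1          
Carol | 0          
Frank | 3          
Grace | 2          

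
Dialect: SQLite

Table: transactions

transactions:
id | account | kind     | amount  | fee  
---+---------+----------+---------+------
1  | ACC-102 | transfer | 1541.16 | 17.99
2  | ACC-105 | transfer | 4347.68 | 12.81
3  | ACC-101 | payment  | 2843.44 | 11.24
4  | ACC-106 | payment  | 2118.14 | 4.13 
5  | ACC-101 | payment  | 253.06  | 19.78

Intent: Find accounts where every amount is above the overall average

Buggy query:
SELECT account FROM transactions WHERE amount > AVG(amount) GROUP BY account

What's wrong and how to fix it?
Bug: AVG() is an aggregate; it can't sit directly in WHERE

Fix: Compute the overall average in a scalar subquery and compare each group's MIN against it in HAVING

Corrected query:
SELECT account FROM transactions GROUP BY account HAVING MIN(amount) > (SELECT AVG(amount) FROM transactions)

Result:
account
-------
ACC-105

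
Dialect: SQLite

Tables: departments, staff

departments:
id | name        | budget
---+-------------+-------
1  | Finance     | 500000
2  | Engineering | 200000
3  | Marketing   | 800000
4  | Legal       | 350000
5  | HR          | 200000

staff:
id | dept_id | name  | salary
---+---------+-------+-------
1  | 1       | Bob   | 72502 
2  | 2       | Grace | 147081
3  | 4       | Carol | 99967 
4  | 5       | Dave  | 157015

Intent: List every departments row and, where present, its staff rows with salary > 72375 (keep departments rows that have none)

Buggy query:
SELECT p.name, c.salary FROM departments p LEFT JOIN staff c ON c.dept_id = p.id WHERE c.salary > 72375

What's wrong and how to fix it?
Bug: Filtering c.salary in WHERE discards the NULL rows produced by LEFT JOIN, turning it into an inner join

Fix: Move the right-table condition into the ON clause so unmatched parents are kept

Corrected query:
SELECT p.name, c.salary FROM departments p LEFT JOIN staff c ON c.dept_id = p.id AND c.salary > 72375

Result:
name        | salary
------------+-------
Finance     | 72502 
Engineering | 147081
Marketing   | NULL  
Legal       | 99967 
HR          | 157015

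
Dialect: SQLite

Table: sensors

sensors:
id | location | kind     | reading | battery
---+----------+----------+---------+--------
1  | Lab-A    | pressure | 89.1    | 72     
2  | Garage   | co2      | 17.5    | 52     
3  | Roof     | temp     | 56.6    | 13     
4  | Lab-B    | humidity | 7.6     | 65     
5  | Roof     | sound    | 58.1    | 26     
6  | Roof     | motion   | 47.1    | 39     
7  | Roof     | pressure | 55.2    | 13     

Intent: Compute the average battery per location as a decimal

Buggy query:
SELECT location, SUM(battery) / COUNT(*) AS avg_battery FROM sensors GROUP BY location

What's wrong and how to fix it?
Bug: Both operands are integers, so '/' performs integer division and truncates

Fix: Cast one side to REAL so the division keeps the fractional part

Corrected query:
SELECT location, SUM(battery) * 1.0 / COUNT(*) AS avg_battery FROM sensors GROUP BY location

Result:
location | avg_battery
---------+------------
Garage   | 52         
Lab-A    | 72         
Lab-B    | 65         
Roof     | 22.75      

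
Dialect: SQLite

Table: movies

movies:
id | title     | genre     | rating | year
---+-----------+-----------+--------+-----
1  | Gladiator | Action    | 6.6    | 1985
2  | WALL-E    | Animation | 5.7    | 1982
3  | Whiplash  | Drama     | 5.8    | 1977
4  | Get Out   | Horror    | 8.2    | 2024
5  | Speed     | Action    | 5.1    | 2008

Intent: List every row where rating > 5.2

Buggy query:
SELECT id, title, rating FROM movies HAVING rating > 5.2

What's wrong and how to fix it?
Bug: This is a non-aggregate query (no GROUP BY, no aggregates), so in SQLite the HAVING clause is invalid here; a row-level condition belongs in WHERE

Fix: Use WHERE for row-level filtering

Corrected query:
SELECT id, title, rating FROM movies WHERE rating > 5.2

Result:
id | title     | rating
---+-----------+-------
1  | Gladiator | 6.6   
2  | WALL-E    | 5.7   
3  | Whiplash  | 5.8   
4  | Get Out   | 8.2   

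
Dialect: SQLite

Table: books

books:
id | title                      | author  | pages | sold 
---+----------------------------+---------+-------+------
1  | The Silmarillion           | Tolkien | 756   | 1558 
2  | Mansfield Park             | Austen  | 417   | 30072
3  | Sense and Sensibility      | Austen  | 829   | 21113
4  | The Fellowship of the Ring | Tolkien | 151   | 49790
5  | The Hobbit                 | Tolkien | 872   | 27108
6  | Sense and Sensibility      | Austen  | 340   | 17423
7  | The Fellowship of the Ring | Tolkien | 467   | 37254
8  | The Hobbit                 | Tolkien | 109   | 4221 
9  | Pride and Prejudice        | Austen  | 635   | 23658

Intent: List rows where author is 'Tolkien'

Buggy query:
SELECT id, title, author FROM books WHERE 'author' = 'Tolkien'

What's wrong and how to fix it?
Bug: 'author' in single quotes is a string literal, not the column; the comparison is literal-vs-literal and never true

Fix: Remove the quotes around the column name (or use double quotes for an identifier)

Corrected query:
SELECT id, title, author FROM books WHERE author = 'Tolkien'

Result:
id | title                      | author 
---+----------------------------+--------
1  | The Silmarillion           | Tolkien
4  | The Fellowship of the Ring | Tolkien
5  | The Hobbit                 | Tolkien
7  | The Fellowship of the Ring | Tolkien
8  | The Hobbit                 | Tolkien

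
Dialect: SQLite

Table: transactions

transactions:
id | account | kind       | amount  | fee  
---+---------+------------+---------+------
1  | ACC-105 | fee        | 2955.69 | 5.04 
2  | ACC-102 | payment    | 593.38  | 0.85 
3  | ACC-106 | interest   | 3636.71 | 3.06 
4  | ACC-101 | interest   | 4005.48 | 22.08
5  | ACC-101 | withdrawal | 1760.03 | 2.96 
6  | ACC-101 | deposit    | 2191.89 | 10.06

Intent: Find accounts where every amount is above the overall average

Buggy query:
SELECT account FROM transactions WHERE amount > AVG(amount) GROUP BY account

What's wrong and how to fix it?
Bug: AVG() is an aggregate; it can't sit directly in WHERE

Fix: Use a subquery for AVG and a HAVING MIN(...) filter so the condition holds for every row in the group

Corrected query:
SELECT account FROM transactions GROUP BY account HAVING MIN(amount) > (SELECT AVG(amount) FROM transactions)

Result:
account
-------
ACC-105
ACC-106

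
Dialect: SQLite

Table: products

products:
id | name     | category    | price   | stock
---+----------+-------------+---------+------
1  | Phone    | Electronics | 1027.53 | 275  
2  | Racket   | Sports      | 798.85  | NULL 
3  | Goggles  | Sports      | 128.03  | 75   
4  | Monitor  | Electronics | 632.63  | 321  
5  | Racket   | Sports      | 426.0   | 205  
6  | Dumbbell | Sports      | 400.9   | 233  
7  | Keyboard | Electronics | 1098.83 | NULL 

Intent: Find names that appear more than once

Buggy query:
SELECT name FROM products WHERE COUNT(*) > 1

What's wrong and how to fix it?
Bug: COUNT(*) is an aggregate and cannot be used in WHERE

Fix: GROUP BY name, then filter groups with HAVING COUNT(*) > 1

Corrected query:
SELECT name FROM products GROUP BY name HAVING COUNT(*) > 1

Result:
name  
------
Racket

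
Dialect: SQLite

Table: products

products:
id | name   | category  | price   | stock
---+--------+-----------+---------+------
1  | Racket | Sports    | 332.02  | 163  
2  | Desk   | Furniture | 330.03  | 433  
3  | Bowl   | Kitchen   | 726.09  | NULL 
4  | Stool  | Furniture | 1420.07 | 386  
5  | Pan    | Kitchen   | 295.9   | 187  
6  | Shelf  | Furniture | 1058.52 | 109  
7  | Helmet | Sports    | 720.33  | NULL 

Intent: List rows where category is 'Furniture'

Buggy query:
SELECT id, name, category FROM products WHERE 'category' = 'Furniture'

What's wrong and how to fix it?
Bug: Single quotes denote string literals in SQL; the column name is being compared as a constant string

Fix: Reference the column as category without single quotes

Corrected query:
SELECT id, name, category FROM products WHERE category = 'Furniture'

Result:
id | name  | category 
---+-------+----------
2  | Desk  | Furniture
4  | Stool | Furniture
6  | Shelf | Furniture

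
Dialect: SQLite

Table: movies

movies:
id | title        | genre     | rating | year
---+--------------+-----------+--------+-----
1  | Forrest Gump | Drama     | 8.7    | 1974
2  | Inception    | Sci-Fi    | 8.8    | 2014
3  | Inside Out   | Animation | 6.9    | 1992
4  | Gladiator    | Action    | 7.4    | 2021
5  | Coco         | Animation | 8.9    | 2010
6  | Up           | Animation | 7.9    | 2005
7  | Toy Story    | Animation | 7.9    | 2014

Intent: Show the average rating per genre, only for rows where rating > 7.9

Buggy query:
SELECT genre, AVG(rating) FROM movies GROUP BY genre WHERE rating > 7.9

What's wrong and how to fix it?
Bug: Row-level WHERE must come before GROUP BY in the clause order

Fix: Place WHERE between FROM and GROUP BY

Corrected query:
SELECT genre, AVG(rating) FROM movies WHERE rating > 7.9 GROUP BY genre

Result:
genre     | AVG(rating)
----------+------------
Animation | 8.9        
Drama     | 8.7        
Sci-Fi    | 8.8        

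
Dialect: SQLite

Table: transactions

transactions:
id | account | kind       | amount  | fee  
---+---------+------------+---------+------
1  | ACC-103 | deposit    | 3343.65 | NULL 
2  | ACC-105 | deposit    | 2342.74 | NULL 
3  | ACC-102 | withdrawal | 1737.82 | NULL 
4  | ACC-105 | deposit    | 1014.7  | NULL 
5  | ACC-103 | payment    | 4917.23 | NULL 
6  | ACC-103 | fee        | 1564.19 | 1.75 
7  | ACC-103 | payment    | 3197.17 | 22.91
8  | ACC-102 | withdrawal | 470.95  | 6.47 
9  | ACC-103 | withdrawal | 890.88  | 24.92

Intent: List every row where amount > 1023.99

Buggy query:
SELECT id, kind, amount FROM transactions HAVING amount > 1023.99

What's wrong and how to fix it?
Bug: HAVING filters the output of aggregation, but this query has no GROUP BY and no aggregate functions, so SQLite rejects it (HAVING clause on a non-aggregate query); the condition here is per row

Fix: Replace HAVING with WHERE since the condition applies to individual rows

Corrected query:
SELECT id, kind, amount FROM transactions WHERE amount > 1023.99

Result:
id | kind       | amount 
---+------------+--------
1  | deposit    | 3343.65
2  | deposit    | 2342.74
3  | withdrawal | 1737.82
5  | payment    | 4917.23
6  | fee        | 1564.19
7  | payment    | 3197.17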